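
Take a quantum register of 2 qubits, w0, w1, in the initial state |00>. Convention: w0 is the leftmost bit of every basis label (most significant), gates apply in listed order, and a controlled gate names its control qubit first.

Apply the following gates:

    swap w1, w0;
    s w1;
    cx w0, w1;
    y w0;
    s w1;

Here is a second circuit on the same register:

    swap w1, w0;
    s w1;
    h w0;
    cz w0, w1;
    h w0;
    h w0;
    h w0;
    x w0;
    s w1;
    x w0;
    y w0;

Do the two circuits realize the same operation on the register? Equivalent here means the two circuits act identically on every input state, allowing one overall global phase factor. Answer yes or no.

No — the two circuits implement different unitaries, even allowing a global phase.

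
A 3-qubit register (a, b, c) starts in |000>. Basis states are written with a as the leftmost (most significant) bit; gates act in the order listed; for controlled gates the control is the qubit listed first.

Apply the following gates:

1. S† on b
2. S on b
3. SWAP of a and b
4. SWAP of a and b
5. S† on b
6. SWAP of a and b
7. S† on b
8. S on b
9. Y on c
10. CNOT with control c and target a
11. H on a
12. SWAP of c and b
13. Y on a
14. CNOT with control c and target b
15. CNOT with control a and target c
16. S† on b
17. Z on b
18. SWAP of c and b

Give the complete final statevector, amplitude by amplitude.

The final amplitudes are -sqrt(2)*I/2 on |001>, -sqrt(2)*I/2 on |111>, and 0 on every other basis state. Key observation: gates 2-5 undo each other exactly, leaving only the rest of the circuit to track.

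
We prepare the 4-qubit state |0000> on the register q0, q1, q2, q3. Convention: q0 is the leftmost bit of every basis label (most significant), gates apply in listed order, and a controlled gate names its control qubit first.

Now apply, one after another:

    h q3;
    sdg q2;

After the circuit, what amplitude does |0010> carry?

The final state's coefficient on |0010> equals 0.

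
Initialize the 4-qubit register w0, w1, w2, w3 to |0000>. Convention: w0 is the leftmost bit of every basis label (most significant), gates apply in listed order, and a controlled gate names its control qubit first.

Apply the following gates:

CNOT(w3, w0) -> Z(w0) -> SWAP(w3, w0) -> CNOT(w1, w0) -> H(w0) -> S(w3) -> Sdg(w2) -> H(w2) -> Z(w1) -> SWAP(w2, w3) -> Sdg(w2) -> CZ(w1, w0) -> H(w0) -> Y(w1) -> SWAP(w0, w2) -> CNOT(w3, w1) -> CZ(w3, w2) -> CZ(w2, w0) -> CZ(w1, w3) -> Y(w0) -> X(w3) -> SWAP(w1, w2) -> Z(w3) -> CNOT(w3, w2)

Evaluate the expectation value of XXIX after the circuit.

In the final state, XXIX has expectation 0.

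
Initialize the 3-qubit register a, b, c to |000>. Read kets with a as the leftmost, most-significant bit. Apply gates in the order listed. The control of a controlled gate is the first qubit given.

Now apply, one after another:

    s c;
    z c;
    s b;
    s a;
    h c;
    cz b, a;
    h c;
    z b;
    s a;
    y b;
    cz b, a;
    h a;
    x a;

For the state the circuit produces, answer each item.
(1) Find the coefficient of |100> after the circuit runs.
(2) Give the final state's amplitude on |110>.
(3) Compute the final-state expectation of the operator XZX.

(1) The amplitude on |100> is 0.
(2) The amplitude on |110> is sqrt(2)*I/2.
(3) The expectation value of XZX is 0.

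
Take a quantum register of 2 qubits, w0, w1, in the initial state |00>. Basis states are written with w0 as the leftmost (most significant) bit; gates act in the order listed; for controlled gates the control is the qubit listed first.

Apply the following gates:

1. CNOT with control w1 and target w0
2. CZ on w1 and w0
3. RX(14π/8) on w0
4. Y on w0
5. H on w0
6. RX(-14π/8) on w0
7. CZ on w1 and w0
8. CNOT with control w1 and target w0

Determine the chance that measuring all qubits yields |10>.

The probability of measuring |10> is 3/4.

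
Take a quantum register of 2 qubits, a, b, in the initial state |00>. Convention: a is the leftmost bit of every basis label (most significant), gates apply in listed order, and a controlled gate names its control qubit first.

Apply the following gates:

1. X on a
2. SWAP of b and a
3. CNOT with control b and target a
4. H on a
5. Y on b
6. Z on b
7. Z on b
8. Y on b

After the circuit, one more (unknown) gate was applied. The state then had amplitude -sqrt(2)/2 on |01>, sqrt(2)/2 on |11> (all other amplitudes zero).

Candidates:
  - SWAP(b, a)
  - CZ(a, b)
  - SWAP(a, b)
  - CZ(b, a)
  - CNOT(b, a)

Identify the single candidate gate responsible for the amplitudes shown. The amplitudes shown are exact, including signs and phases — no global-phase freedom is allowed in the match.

The unique candidate consistent with the amplitudes is CNOT(b, a).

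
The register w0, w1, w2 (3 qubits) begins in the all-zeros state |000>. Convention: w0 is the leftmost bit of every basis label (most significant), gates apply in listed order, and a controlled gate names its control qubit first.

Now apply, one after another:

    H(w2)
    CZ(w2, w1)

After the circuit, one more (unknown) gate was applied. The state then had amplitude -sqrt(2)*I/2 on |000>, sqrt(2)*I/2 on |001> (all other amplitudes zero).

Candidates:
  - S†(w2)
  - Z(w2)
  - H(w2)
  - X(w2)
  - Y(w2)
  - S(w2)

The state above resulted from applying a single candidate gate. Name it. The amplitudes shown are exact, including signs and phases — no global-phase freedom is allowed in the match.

It was Y(w2) that produced the state shown.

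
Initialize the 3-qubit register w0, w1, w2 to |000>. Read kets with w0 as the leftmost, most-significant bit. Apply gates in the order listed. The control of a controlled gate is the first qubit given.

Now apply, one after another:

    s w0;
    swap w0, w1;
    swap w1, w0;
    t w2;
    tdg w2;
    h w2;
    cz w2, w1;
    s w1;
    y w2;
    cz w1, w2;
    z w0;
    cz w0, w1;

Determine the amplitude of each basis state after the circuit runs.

The resulting statevector has amplitude -sqrt(2)*I/2 on |000>, sqrt(2)*I/2 on |001>, and 0 on every other basis state.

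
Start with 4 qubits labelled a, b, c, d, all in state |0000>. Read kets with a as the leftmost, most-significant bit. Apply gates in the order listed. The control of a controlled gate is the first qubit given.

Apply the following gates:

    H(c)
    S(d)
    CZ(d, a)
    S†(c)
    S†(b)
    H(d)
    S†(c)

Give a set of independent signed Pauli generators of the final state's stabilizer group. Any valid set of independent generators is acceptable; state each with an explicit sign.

The stabilizer group can be generated by -IIXI, +IIIX, +ZIII, +IZII, among other valid generating sets.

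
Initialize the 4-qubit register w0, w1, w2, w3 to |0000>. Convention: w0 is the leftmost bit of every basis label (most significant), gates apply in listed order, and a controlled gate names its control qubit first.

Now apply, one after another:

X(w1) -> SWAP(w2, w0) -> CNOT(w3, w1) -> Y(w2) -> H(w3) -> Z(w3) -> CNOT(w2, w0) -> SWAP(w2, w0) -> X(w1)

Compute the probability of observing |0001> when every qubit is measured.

The probability of measuring |0001> is 0.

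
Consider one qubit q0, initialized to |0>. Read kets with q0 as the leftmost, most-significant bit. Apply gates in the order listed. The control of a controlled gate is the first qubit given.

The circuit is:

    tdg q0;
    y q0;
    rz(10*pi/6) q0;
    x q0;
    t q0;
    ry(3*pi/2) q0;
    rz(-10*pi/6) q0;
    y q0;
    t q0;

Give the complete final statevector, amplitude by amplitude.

After the circuit, the state carries amplitude sqrt(2)/2 on |0>, -sqrt(2)*exp(11*I*pi/12)/2 on |1>.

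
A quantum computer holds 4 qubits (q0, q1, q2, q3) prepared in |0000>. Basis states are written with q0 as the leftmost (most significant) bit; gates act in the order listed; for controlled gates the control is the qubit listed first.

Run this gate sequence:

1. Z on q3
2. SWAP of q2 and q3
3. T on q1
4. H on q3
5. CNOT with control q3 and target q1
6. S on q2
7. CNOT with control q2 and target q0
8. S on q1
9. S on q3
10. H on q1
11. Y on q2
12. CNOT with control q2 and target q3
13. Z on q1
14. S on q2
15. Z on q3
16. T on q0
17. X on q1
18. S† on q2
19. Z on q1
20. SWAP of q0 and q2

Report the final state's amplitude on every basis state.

The final amplitudes are -I/2 on |1000>, I/2 on |1001>, I/2 on |1100>, I/2 on |1101>, and 0 on every other basis state.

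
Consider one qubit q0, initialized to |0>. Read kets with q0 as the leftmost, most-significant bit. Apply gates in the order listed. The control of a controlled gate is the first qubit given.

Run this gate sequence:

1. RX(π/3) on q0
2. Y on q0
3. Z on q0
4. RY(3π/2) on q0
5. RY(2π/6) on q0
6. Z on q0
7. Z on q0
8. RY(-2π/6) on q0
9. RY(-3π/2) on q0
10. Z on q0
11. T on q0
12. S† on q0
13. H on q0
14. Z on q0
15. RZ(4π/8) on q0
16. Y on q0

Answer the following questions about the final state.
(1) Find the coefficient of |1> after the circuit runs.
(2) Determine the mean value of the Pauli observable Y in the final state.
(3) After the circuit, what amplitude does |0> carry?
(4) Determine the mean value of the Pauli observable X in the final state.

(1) The final state's coefficient on |1> equals -sqrt(2)*exp(I*pi/4)/4 + sqrt(6)*I/4. Key observation: the block from step 3 through step 10 cancels to the identity and can be dropped.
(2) The observable Y averages to 1/2.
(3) The final state's coefficient on |0> equals sqrt(6)/4 - sqrt(2)*exp(3*I*pi/4)/4.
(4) The observable X averages to -sqrt(6)/4.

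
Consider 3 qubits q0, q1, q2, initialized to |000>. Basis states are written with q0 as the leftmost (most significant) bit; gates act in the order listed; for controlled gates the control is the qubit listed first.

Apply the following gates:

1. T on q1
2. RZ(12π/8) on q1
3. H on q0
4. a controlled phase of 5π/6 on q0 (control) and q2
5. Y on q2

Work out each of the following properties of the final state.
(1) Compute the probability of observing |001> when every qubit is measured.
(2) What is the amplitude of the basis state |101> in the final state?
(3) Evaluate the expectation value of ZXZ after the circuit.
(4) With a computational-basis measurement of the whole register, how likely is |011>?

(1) The probability of measuring |001> is 1/2.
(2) The amplitude on |101> is -sqrt(2)*exp(3*I*pi/4)/2.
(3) The observable ZXZ averages to 0.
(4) A full measurement returns |011> with probability 0.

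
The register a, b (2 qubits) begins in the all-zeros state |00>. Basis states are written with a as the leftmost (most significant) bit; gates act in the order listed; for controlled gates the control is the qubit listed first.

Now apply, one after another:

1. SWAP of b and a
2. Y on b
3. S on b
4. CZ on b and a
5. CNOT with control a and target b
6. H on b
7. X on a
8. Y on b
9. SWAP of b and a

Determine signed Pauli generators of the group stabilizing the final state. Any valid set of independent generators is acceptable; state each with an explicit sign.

One valid set of independent stabilizer generators is +XI, -IZ (any independent generating set of the same group is equally correct).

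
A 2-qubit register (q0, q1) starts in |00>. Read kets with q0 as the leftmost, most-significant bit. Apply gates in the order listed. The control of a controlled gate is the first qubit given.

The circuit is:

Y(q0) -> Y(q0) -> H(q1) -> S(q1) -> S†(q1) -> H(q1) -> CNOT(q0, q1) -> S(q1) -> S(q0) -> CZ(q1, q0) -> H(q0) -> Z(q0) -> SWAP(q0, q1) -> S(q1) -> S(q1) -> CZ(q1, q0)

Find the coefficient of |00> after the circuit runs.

|00> carries amplitude sqrt(2)/2 in the final state. Key observation: the block from step 3 through step 6 cancels to the identity and can be dropped.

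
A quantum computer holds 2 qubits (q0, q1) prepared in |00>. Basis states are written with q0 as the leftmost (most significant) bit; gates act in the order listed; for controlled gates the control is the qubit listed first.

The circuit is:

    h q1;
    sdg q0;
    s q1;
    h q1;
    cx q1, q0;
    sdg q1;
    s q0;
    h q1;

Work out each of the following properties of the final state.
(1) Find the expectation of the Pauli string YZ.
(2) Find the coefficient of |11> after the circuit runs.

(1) The observable YZ averages to -1.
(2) The amplitude on |11> is sqrt(2)*(-1 + I)/4.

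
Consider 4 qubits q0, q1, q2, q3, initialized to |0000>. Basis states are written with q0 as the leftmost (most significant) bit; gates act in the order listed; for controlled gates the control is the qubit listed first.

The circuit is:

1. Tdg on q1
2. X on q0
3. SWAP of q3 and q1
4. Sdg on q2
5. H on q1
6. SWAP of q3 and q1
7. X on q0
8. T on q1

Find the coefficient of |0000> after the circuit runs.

The final state's coefficient on |0000> equals sqrt(2)/2.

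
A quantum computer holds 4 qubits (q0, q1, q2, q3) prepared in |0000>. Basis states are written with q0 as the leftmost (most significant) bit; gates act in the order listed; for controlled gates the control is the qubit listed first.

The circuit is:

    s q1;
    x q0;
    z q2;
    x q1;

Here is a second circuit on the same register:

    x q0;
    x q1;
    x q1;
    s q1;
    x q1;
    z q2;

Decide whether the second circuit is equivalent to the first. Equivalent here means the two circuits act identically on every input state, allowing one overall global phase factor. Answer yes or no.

Yes: on every input state the two circuits agree up to one overall phase factor.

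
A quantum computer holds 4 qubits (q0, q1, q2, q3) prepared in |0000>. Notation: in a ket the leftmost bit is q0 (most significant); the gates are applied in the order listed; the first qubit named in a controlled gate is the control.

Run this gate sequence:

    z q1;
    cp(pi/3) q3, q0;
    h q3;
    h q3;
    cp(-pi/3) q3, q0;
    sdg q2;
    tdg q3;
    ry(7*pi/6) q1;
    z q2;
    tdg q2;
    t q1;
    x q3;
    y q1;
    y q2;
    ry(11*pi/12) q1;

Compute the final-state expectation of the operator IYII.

In the final state, IYII has expectation -sqrt(2)/4. Key observation: the block from step 2 through step 5 cancels to the identity and can be dropped.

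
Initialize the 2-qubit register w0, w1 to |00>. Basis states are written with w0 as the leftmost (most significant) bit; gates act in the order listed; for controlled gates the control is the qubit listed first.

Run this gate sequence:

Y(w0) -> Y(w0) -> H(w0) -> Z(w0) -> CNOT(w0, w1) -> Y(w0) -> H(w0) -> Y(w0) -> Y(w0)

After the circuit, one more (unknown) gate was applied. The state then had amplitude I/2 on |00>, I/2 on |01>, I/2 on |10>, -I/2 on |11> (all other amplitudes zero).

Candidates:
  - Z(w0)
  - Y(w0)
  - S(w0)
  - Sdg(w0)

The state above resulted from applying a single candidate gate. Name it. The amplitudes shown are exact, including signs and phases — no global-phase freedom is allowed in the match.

The unique candidate consistent with the amplitudes is Z(w0).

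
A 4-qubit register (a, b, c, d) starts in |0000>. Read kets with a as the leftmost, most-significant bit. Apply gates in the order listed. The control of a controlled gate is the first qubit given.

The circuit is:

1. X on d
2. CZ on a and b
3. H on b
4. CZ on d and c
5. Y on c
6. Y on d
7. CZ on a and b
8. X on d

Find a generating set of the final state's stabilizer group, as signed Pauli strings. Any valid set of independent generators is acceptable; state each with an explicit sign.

One valid set of independent stabilizer generators is +IXII, +ZIII, -IIZI, -IIIZ (any independent generating set of the same group is equally correct).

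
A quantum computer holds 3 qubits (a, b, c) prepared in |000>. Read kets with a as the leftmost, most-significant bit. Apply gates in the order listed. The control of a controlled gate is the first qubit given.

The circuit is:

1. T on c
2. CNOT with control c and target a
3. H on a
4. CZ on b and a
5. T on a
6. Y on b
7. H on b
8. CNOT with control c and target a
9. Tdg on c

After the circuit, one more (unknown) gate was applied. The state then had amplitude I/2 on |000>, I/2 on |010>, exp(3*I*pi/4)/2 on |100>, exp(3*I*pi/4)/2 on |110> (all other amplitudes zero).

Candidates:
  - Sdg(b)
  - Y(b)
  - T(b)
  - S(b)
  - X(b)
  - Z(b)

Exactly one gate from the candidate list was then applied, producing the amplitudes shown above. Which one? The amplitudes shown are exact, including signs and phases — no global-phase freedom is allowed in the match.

It was Z(b) that produced the state shown.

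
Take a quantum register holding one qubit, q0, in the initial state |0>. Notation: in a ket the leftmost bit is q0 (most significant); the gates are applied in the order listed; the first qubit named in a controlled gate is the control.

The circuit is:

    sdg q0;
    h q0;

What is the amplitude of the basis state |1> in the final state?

|1> carries amplitude sqrt(2)/2 in the final state.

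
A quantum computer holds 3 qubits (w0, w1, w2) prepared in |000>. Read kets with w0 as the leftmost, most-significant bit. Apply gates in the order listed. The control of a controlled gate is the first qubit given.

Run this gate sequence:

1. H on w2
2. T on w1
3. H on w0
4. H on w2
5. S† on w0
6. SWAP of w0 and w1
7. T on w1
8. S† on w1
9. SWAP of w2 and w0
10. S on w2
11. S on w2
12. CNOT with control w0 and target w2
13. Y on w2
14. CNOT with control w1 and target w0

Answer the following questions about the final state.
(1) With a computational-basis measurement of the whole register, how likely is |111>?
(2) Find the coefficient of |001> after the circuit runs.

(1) Outcome |111> occurs with probability 1/2.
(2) The amplitude on |001> is sqrt(2)*I/2.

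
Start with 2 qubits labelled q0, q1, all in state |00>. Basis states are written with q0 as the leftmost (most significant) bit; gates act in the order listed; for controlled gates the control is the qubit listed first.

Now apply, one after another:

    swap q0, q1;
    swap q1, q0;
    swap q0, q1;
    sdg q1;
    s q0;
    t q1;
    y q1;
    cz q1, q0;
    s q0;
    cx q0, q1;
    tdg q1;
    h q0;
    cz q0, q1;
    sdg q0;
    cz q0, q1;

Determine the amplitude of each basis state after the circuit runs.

The final amplitudes are 0 on |00>, sqrt(2)*exp(I*pi/4)/2 on |01>, 0 on |10>, -sqrt(2)*exp(3*I*pi/4)/2 on |11>.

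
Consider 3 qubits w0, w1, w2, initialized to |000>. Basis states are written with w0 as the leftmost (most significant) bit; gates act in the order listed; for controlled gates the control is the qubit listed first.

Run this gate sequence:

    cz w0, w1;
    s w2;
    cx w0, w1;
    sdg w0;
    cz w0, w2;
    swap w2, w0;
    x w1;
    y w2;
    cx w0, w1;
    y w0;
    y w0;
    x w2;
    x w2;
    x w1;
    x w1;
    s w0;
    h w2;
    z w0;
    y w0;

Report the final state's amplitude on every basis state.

The final amplitudes are -sqrt(2)/2 on |110>, sqrt(2)/2 on |111>, and 0 on every other basis state. Key observation: gates 14-15 undo each other exactly, leaving only the rest of the circuit to track.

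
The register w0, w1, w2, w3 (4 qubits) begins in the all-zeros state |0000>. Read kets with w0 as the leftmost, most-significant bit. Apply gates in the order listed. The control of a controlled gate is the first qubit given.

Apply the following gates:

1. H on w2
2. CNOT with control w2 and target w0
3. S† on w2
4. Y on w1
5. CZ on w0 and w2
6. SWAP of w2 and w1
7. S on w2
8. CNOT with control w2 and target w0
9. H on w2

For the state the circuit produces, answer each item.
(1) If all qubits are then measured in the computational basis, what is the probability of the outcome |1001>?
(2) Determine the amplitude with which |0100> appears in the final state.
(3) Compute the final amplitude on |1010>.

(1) The probability of measuring |1001> is 0.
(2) The final state's coefficient on |0100> equals -I/2.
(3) The amplitude on |1010> is 1/2.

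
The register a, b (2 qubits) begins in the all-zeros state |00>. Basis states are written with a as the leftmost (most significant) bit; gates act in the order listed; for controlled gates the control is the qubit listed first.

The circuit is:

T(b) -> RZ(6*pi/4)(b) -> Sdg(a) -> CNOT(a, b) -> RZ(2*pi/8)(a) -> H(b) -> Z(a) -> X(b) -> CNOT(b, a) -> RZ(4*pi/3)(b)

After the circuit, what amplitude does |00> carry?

|00> carries amplitude sqrt(2)*exp(11*I*pi/24)/2 in the final state.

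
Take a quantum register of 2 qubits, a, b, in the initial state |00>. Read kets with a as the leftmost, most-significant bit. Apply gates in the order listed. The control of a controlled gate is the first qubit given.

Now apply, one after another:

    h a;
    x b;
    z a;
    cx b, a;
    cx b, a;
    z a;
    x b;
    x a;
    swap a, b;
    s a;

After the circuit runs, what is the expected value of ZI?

In the final state, ZI has expectation 1.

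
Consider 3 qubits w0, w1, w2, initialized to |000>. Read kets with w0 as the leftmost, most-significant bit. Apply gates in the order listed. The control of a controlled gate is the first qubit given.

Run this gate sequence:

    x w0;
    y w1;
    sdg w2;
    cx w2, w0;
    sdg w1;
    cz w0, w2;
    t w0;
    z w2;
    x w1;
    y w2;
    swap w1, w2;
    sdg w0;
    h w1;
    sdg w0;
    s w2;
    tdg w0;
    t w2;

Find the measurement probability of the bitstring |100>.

The probability of measuring |100> is 1/2.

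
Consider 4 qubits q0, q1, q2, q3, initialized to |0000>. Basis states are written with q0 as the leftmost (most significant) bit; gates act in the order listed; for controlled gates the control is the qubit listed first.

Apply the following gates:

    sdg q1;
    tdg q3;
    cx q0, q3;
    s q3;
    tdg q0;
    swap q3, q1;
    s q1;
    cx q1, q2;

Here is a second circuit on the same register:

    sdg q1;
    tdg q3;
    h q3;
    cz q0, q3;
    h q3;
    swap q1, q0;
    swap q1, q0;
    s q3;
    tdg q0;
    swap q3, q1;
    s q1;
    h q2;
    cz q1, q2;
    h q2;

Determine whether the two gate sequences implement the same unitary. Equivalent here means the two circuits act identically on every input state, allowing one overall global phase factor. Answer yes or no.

Yes — the two circuits implement the same unitary up to a global phase.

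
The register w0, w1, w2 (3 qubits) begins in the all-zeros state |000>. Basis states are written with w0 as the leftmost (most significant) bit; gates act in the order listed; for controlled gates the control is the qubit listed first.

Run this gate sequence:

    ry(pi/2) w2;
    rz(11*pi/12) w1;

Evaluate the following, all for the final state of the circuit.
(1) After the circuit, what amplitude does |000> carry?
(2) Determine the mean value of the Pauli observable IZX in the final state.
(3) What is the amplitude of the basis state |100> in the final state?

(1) The final state's coefficient on |000> equals -sqrt(2)*exp(13*I*pi/24)/2.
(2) The expectation value of IZX is 1.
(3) |100> carries amplitude 0 in the final state.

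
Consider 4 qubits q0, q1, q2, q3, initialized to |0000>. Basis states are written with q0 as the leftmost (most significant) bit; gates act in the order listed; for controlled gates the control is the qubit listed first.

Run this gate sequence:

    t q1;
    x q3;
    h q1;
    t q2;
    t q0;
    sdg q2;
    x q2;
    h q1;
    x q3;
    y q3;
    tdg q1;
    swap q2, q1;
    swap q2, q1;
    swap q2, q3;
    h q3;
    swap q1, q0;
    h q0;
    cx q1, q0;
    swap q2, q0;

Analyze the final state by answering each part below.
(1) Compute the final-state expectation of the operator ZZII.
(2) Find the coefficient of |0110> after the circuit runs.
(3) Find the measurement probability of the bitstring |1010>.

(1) In the final state, ZZII has expectation -1.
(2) The amplitude on |0110> is 0.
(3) The probability of measuring |1010> is 1/4.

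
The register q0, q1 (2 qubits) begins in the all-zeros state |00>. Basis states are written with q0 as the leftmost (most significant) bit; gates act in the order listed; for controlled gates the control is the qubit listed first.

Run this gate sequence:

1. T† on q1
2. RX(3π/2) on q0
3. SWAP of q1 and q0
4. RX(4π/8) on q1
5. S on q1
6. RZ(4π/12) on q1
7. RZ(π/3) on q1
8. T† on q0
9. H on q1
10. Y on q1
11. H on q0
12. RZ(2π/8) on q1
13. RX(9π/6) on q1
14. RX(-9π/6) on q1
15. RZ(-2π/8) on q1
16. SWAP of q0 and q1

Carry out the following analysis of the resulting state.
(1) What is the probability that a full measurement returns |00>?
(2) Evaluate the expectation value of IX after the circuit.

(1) Outcome |00> occurs with probability 1/4.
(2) The expectation value of IX is 1.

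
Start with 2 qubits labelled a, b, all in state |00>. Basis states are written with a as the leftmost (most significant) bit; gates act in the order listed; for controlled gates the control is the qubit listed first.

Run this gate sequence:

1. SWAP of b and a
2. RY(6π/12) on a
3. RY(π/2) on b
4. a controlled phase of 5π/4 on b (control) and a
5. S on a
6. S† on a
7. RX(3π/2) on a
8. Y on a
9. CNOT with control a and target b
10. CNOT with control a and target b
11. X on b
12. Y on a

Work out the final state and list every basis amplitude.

The final amplitudes are sqrt(2)*(-1 + exp(3*I*pi/4))/4 on |00>, sqrt(2)*(-1 - I)/4 on |01>, sqrt(2)*(-I + exp(I*pi/4))/4 on |10>, sqrt(2)*(-1 - I)/4 on |11>. Key observation: steps 5-6 multiply out to the identity, so the circuit reduces to the remaining gates.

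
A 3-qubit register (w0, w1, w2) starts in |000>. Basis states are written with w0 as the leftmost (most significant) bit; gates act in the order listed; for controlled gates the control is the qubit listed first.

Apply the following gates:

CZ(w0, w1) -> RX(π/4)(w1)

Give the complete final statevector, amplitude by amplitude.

After the circuit, the state carries amplitude sqrt(sqrt(2) + 2)/2 on |000>, -I*sqrt(2 - sqrt(2))/2 on |010>, and 0 on every other basis state.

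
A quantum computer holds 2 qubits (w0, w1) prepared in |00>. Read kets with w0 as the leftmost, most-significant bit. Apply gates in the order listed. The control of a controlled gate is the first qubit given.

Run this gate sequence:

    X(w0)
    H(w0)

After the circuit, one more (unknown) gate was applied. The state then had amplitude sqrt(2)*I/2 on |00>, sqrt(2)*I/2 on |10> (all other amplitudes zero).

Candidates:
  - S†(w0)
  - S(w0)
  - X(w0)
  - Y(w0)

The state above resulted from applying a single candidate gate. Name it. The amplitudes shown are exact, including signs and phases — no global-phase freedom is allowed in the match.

It was Y(w0) that produced the state shown.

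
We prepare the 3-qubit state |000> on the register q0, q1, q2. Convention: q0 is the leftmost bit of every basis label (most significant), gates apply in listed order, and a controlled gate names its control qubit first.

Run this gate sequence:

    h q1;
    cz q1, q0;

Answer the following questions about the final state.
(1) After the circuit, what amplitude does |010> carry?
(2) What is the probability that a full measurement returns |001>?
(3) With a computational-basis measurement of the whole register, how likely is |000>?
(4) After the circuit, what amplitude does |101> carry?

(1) |010> carries amplitude sqrt(2)/2 in the final state.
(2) The probability of measuring |001> is 0.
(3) Outcome |000> occurs with probability 1/2.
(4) |101> carries amplitude 0 in the final state.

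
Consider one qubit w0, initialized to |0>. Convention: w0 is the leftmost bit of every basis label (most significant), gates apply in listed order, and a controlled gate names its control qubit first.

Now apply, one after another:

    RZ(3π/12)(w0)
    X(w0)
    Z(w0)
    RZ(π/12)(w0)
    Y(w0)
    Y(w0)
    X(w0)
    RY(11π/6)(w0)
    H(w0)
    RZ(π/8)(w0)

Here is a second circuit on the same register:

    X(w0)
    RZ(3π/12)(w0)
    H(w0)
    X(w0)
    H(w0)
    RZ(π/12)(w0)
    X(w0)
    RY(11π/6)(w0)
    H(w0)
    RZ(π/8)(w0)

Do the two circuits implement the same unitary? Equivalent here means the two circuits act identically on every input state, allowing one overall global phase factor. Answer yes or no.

No: there is an input state on which the two circuits produce genuinely different outputs (not merely differing by a phase).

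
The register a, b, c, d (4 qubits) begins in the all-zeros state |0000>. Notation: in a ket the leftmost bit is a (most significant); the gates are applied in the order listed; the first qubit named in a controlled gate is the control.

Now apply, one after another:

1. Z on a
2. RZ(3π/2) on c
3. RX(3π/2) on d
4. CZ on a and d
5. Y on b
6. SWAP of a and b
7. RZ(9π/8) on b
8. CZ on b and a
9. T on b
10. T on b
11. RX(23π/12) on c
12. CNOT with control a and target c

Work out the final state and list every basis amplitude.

The final amplitudes are -sqrt(2)*sqrt(sqrt(2)/4 + 1/2)*exp(11*I*pi/16)/4 + sqrt(6)*sqrt(1/2 - sqrt(2)/4)*exp(11*I*pi/16)/4 on |1000>, sqrt(6)*I*sqrt(1/2 - sqrt(2)/4)*exp(11*I*pi/16)/4 - sqrt(2)*I*sqrt(sqrt(2)/4 + 1/2)*exp(11*I*pi/16)/4 on |1001>, sqrt(6)*I*sqrt(sqrt(2)/4 + 1/2)*exp(11*I*pi/16)/4 + sqrt(2)*I*sqrt(1/2 - sqrt(2)/4)*exp(11*I*pi/16)/4 on |1010>, -sqrt(6)*sqrt(sqrt(2)/4 + 1/2)*exp(11*I*pi/16)/4 - sqrt(2)*sqrt(1/2 - sqrt(2)/4)*exp(11*I*pi/16)/4 on |1011>, and 0 on every other basis state.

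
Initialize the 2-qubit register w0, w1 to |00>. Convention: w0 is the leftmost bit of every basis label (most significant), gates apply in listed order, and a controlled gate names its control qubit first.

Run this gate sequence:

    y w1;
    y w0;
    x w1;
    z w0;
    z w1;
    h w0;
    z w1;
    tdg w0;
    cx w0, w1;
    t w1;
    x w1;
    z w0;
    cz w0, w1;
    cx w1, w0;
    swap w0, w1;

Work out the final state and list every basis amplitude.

The final amplitudes are 0 on |00>, sqrt(2)/2 on |01>, 0 on |10>, sqrt(2)/2 on |11>.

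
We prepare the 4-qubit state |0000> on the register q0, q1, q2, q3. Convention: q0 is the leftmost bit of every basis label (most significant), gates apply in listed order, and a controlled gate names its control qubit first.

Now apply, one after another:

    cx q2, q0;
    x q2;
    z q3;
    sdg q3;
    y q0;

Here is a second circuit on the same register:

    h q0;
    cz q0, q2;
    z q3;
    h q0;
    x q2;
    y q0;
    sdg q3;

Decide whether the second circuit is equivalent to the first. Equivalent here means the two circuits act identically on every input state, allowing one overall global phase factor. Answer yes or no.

Yes, they are equivalent — the unitaries differ by at most a global phase.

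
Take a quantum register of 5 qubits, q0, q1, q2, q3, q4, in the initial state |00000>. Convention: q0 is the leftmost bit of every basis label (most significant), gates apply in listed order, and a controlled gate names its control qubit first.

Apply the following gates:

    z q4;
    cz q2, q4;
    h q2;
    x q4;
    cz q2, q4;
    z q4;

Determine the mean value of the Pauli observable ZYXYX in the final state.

In the final state, ZYXYX has expectation 0.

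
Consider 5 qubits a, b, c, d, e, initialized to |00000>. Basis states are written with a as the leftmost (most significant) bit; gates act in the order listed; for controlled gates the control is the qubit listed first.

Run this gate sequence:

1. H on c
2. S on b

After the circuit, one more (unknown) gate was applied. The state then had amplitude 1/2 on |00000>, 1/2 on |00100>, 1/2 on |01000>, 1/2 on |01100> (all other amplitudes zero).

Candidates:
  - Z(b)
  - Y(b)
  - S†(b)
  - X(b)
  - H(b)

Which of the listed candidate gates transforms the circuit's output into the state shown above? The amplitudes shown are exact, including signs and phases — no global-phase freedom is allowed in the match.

The unique candidate consistent with the amplitudes is H(b).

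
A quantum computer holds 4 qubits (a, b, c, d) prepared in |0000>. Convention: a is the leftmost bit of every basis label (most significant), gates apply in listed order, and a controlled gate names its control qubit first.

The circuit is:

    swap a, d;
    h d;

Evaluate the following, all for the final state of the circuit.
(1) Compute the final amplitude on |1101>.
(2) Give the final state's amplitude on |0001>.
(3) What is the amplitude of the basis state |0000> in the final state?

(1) The amplitude on |1101> is 0.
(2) The amplitude on |0001> is sqrt(2)/2.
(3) The amplitude on |0000> is sqrt(2)/2.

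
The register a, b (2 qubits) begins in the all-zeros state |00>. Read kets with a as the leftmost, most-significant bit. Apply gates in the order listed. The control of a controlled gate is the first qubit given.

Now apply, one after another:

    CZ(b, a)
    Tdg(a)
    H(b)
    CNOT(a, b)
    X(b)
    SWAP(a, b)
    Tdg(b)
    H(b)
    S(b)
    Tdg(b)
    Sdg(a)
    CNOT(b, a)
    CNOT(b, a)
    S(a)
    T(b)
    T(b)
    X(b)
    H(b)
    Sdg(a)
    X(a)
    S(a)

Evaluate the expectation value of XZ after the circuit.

In the final state, XZ has expectation sqrt(2)/2. Key observation: the block from step 10 through step 15 cancels to the identity and can be dropped.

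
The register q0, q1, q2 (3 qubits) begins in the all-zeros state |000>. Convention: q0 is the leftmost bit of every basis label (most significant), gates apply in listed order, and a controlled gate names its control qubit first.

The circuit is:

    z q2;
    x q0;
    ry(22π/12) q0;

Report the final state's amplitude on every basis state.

After the circuit, the state carries amplitude -sqrt(6)/4 + sqrt(2)/4 on |000>, -sqrt(6)/4 - sqrt(2)/4 on |100>, and 0 on every other basis state.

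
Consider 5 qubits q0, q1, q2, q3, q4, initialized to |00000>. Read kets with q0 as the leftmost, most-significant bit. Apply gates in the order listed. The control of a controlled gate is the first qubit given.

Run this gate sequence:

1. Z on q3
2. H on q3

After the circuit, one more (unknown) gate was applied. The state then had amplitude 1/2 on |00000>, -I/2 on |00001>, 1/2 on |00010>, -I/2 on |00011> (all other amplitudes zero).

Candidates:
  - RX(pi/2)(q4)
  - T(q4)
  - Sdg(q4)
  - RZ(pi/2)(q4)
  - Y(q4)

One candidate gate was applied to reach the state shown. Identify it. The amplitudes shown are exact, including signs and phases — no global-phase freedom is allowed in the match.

It was RX(pi/2)(q4) that produced the state shown.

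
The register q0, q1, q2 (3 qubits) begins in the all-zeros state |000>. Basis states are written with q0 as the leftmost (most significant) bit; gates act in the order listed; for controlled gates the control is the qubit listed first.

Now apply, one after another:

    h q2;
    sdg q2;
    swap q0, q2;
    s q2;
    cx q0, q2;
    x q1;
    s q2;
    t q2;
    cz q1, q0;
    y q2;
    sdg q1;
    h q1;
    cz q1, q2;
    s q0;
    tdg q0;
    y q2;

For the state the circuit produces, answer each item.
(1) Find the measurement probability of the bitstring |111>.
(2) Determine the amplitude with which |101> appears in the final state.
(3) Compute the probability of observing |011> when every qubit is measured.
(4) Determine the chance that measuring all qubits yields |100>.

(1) Outcome |111> occurs with probability 1/4.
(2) The amplitude on |101> is -1/2.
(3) The probability of measuring |011> is 0.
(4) The probability of measuring |100> is 0.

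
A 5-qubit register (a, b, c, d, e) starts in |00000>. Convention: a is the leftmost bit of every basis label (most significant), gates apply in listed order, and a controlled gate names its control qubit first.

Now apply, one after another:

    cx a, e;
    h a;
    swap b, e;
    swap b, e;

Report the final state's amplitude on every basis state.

The final amplitudes are sqrt(2)/2 on |00000>, sqrt(2)/2 on |10000>, and 0 on every other basis state. Key observation: steps 3-4 multiply out to the identity, so the circuit reduces to the remaining gates.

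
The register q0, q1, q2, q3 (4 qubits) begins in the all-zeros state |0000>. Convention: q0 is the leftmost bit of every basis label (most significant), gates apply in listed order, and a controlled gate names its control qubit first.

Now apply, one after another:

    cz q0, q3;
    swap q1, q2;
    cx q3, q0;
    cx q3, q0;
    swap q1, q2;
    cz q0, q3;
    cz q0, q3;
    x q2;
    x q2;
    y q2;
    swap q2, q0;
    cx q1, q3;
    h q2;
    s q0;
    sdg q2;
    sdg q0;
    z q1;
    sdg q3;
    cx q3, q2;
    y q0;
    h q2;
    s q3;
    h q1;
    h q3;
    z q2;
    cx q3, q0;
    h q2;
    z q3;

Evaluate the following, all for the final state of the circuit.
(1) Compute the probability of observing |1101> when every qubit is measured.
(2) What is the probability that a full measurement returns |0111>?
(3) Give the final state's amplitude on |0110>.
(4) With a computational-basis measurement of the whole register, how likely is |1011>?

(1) The probability of measuring |1101> is 1/8. Key observation: the block from step 1 through step 6 cancels to the identity and can be dropped.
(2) Outcome |0111> occurs with probability 0.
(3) |0110> carries amplitude sqrt(2)/4 in the final state.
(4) A full measurement returns |1011> with probability 1/8.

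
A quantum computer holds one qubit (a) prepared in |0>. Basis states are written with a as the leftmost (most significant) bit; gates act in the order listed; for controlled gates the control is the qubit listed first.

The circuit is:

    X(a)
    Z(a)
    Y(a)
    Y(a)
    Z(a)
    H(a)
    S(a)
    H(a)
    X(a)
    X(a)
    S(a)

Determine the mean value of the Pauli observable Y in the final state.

The observable Y averages to 0. Key observation: the block from step 2 through step 5 cancels to the identity and can be dropped.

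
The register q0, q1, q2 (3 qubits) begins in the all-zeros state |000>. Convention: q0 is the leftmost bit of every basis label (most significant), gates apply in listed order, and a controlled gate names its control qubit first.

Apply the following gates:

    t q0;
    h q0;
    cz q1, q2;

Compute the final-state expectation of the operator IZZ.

In the final state, IZZ has expectation 1.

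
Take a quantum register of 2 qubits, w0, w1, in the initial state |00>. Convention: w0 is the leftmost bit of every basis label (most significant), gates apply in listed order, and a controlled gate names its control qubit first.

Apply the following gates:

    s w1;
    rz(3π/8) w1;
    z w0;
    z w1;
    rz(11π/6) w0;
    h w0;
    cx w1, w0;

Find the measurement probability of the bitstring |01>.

A full measurement returns |01> with probability 0.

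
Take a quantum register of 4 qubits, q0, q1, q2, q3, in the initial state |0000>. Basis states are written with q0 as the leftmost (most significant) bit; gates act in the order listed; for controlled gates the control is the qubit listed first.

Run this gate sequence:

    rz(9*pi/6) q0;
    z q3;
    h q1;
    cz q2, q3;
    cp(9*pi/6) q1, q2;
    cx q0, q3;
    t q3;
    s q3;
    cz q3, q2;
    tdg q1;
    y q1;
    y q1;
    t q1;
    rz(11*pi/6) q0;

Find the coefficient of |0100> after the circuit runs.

The amplitude on |0100> is sqrt(2)*exp(I*pi/3)/2.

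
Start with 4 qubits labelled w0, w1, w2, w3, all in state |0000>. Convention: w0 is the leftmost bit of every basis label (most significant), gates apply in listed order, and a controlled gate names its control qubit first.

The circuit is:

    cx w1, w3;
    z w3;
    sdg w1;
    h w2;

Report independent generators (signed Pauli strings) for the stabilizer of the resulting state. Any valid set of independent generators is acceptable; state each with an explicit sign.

The final state is stabilized by the group generated by +IIXI, +ZIII, +IZII, +IIIZ; other independent generating sets are equally valid.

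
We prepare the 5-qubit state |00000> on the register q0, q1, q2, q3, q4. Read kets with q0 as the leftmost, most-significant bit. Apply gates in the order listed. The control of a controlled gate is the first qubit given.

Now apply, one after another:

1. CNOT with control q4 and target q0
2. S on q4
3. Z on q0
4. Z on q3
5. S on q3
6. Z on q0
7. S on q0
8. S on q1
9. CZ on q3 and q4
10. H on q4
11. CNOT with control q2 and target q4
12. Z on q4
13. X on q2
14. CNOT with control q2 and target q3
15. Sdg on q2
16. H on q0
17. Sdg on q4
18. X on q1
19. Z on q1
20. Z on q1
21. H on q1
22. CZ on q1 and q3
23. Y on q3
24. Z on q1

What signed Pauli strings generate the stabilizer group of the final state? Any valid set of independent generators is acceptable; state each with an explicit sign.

The final state is stabilized by the group generated by +XIIII, -IXIII, +IIIIY, -IIZII, +IIIZI; other independent generating sets are equally valid.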